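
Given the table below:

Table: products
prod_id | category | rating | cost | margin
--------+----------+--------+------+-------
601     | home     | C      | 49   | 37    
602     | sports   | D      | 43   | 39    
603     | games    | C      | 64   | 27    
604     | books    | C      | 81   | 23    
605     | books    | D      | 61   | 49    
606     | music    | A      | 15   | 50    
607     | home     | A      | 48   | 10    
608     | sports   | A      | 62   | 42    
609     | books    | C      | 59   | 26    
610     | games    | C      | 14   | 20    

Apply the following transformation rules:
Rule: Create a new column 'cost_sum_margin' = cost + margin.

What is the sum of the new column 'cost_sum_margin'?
819

Step 1: For each record, compute cost + margin
Example calculations:
  49 + 37 = 86
  43 + 39 = 82
  64 + 27 = 91
  ...
Step 2: Sum all derived values
Step 3: Total = 819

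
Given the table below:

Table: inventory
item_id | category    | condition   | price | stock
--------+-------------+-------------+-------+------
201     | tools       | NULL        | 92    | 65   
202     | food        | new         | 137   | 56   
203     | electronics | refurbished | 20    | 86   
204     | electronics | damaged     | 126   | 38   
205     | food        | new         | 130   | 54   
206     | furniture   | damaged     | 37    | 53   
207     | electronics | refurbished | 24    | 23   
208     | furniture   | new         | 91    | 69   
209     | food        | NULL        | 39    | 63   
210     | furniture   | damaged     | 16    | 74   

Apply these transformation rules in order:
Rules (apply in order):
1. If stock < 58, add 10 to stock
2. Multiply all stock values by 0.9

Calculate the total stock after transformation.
567.9

Step 1: Apply Rule 1 - Add 10 to records with stock < 58
  - 5 records affected: 224 + (5 × 10) = 274
  - Unaffected records: 357
  - Sum after Rule 1: 631
Step 2: Apply Rule 2 - Multiply all by 0.9
  - 631 × 0.9 = 567.9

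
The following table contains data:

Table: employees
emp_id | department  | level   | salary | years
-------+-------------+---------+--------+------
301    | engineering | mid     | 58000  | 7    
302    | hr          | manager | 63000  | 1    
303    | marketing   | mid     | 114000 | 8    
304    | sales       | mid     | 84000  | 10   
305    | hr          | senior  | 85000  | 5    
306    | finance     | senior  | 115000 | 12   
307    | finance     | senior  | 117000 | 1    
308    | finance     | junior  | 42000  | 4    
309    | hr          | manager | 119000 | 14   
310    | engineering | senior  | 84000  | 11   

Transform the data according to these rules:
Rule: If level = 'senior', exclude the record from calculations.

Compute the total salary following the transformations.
480000

Step 1: Identify records where level = 'senior'
Step 2: The excluded records sum to 401000
Step 3: Original total salary = 881000
Step 4: Remaining total = 881000 - 401000 = 480000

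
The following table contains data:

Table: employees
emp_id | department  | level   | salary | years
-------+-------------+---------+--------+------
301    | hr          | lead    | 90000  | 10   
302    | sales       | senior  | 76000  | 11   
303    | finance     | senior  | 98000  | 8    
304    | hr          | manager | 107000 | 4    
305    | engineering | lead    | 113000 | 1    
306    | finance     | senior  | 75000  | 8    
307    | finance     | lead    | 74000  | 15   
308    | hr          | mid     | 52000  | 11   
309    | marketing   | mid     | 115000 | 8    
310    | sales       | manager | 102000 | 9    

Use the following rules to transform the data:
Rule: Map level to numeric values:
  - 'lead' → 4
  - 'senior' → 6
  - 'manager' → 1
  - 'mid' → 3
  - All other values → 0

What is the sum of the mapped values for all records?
38

Step 1: Apply mapping to each record
Step 2: Count by status:
  'lead': 3 records × 4 = 12
  'senior': 3 records × 6 = 18
  'manager': 2 records × 1 = 2
  'mid': 2 records × 3 = 6
Step 3: Sum all mapped values = 38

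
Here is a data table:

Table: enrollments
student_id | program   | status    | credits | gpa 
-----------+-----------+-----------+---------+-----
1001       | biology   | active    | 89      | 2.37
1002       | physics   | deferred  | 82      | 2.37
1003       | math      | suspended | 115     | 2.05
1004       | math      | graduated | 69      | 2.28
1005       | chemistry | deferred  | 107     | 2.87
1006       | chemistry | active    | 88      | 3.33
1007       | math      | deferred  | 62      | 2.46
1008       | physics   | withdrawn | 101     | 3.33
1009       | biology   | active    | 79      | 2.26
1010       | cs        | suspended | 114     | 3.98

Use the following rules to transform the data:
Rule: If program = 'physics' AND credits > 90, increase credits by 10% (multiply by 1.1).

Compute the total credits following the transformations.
916.1

Step 1: Find records where program = 'physics' AND credits > 90
Step 2: 1 records match, summing to 101
Step 3: After multiplier: 101 × 1.1 = 111.1
Step 4: Unaffected records sum: 805
Step 5: Final sum = 111.1 + 805 = 916.1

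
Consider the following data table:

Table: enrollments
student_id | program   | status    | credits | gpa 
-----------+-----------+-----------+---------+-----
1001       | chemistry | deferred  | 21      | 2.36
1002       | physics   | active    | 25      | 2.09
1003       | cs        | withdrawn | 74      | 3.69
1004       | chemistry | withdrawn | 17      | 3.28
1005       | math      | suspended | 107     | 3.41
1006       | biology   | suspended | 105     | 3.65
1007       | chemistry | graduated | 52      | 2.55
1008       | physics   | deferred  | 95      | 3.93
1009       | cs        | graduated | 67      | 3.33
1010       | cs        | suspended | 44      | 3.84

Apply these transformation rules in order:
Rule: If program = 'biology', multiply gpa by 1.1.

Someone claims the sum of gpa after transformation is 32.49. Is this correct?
Yes, the result is correct.

Step 1: Calculate the correct sum after transformation
Step 2: Apply multiplier 1.1 to records where program = 'biology'
Step 3: Correct result = 32.49
Step 4: Claimed result = 32.49
Step 5: 32.49 = 32.49 ✓
Conclusion: The claimed result is correct.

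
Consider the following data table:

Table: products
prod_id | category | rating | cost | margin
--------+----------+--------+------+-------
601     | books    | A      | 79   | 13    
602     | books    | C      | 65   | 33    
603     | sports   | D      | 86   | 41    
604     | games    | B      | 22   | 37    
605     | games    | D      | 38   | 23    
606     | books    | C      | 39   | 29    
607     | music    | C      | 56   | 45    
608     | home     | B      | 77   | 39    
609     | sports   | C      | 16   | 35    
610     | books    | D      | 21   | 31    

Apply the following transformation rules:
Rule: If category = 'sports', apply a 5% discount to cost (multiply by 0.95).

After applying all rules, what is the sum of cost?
493.9

Step 1: Records with category = 'sports' have total cost = 102
Step 2: Apply multiplier: 102 × 0.95 = 96.9
Step 3: Other records total: 397
Step 4: Final sum = 96.9 + 397 = 493.9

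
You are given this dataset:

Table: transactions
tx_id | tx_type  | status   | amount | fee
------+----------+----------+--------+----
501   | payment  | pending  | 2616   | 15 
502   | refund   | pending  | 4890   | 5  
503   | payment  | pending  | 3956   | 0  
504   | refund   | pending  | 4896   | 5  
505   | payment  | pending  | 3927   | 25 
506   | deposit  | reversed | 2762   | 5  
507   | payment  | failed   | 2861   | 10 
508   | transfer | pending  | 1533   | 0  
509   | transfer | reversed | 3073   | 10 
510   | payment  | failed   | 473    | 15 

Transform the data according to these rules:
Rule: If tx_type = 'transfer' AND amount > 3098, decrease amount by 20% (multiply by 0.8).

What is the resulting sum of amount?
30987

Step 1: Find records where tx_type = 'transfer' AND amount > 3098
Step 2: 0 records match, summing to 0
Step 3: After multiplier: 0 × 0.8 = 0.0
Step 4: Unaffected records sum: 30987
Step 5: Final sum = 0.0 + 30987 = 30987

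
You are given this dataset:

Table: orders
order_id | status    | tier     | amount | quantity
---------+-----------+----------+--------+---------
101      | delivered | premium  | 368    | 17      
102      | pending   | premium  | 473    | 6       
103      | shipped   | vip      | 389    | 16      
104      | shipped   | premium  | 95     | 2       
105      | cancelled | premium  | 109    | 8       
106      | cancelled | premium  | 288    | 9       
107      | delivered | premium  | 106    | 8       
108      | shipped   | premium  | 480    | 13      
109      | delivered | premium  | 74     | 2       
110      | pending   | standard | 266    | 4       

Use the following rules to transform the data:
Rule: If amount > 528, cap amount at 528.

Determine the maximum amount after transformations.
480

Step 1: Original maximum amount = 480
Step 2: Check cap of 528 against maximum
Step 3: No records exceed the cap (max 480 <= cap 528), so no capping applies
Step 4: Maximum after transformation = 480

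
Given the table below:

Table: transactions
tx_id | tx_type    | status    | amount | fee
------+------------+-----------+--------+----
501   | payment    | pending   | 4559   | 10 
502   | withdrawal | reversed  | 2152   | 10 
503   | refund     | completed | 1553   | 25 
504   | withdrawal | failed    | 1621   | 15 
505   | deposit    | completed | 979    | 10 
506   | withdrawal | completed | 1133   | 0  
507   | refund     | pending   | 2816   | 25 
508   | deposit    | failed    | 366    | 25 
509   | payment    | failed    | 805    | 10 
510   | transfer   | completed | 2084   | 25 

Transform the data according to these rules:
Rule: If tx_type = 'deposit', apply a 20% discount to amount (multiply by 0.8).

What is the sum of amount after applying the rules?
17799.0

Step 1: Records with tx_type = 'deposit' have total amount = 1345
Step 2: Apply multiplier: 1345 × 0.8 = 1076.0
Step 3: Other records total: 16723
Step 4: Final sum = 1076.0 + 16723 = 17799.0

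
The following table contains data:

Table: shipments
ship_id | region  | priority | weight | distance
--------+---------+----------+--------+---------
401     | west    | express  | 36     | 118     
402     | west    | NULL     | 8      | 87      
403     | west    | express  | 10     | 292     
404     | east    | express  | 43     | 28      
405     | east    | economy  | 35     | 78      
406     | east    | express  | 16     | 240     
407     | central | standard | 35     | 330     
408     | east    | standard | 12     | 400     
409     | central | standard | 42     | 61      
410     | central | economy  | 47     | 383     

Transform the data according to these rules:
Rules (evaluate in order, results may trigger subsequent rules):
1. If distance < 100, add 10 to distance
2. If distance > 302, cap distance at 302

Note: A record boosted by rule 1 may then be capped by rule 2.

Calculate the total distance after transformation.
1850

Step 1: Apply rule 1 to records with distance < 100
  - 4 records get bonus of 10
  - Of these, 0 records then exceed 302 and get capped
Step 2: Apply rule 2 to records with distance > 302
  - 3 records (original) are capped
Step 3: Calculate final sum = 1850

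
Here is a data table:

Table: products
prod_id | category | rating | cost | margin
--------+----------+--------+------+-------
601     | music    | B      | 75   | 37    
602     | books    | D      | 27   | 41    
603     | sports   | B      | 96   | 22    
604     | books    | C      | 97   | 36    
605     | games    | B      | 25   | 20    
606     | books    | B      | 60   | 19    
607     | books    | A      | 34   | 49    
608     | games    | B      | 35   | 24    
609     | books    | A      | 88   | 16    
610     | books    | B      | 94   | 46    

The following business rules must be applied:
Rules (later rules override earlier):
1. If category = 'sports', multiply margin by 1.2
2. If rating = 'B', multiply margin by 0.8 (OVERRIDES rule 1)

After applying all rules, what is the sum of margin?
276.4

Step 1: Rule 2 takes priority for records with rating = 'B'
  - 6 records: 168 × 0.8 = 134.4
Step 2: Rule 1 applies to remaining records with category = 'sports'
  - 0 records: 0 × 1.2 = 0.0
Step 3: Other records unchanged: 142
Step 4: Final sum = 134.4 + 0.0 + 142 = 276.4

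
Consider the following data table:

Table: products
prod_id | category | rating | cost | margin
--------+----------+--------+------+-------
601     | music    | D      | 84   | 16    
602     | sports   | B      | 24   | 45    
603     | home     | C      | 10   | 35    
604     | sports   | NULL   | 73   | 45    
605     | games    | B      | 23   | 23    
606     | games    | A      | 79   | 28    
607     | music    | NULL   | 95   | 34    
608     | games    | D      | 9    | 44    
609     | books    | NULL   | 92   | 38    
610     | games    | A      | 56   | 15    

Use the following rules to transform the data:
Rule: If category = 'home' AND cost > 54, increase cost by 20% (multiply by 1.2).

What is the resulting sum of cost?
545

Step 1: Find records where category = 'home' AND cost > 54
Step 2: 0 records match, summing to 0
Step 3: After multiplier: 0 × 1.2 = 0.0
Step 4: Unaffected records sum: 545
Step 5: Final sum = 0.0 + 545 = 545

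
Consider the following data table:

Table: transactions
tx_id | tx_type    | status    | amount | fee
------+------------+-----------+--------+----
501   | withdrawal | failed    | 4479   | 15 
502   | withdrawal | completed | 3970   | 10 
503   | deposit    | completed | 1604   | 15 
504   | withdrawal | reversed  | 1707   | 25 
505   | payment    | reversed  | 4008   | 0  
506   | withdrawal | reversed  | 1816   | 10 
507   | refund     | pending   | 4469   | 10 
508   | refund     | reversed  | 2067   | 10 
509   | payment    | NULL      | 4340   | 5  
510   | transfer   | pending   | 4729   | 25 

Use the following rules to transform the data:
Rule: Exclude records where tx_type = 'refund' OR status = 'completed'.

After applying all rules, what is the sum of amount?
21079

Step 1: Find records where tx_type = 'refund' OR status = 'completed'
Step 2: 4 records match, summing to 12110
Step 3: Original sum: 33189
Step 4: Remaining sum = 33189 - 12110 = 21079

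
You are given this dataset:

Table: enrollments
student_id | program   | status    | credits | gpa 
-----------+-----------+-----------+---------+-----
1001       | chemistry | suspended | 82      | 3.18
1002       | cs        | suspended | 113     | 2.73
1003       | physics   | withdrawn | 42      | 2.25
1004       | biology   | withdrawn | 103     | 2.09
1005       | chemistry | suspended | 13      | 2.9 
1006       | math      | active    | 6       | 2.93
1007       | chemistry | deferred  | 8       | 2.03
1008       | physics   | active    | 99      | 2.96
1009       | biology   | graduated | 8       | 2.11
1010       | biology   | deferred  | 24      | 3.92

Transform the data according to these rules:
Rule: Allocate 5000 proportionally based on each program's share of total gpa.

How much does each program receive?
biology: 1498.15, chemistry: 1496.31, cs: 503.69, math: 540.59, physics: 961.25

Step 1: Calculate total gpa = 27.1
Step 2: Calculate each program's proportion:
  biology: 8.12/27.1 = 29.96% → 1498.15
  chemistry: 8.11/27.1 = 29.93% → 1496.31
  cs: 2.73/27.1 = 10.07% → 503.69
  math: 2.93/27.1 = 10.81% → 540.59
  physics: 5.21/27.1 = 19.23% → 961.25
Step 3: Verify: sum of allocations ≈ 5000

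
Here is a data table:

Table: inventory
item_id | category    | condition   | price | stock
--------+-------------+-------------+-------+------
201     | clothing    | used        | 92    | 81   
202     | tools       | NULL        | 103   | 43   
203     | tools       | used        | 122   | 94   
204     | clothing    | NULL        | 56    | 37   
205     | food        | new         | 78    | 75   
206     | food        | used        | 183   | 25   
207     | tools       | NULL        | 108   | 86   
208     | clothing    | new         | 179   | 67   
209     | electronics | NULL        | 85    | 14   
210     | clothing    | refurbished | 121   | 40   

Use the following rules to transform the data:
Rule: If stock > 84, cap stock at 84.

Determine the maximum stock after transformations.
84

Step 1: Original maximum stock = 94
Step 2: Apply cap at 84
Step 3: 2 records had stock > 84 and were capped
Step 4: Maximum after transformation = 84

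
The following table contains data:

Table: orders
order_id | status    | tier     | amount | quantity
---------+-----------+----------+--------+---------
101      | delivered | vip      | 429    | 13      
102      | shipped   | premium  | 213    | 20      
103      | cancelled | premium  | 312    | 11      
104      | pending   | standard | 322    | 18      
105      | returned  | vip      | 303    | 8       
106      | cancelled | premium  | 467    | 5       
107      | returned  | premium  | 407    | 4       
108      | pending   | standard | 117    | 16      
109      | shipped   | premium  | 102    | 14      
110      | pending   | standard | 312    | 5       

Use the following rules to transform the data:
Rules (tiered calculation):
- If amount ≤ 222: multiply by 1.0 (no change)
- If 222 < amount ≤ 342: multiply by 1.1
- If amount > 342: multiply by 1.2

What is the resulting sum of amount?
3369.5

Step 1: Tier 1 (amount ≤ 222): 3 records, sum = 432 × 1.0 = 432.0
Step 2: Tier 2 (222 < amount ≤ 342): 4 records, sum = 1249 × 1.1 = 1373.9
Step 3: Tier 3 (amount > 342): 3 records, sum = 1303 × 1.2 = 1563.6
Step 4: Final sum = 432.0 + 1373.9 + 1563.6 = 3369.5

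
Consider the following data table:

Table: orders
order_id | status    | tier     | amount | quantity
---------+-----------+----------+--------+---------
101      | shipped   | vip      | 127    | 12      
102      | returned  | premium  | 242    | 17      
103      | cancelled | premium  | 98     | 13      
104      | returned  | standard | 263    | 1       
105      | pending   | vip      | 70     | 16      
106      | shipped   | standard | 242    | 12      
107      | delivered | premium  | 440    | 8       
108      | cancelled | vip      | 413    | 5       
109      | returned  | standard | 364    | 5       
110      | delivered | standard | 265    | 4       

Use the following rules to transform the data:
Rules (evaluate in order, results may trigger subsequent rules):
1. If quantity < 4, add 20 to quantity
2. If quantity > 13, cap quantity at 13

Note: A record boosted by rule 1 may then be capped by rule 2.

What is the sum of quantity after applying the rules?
98

Step 1: Apply rule 1 to records with quantity < 4
  - 1 records get bonus of 20
  - Of these, 1 records then exceed 13 and get capped
Step 2: Apply rule 2 to records with quantity > 13
  - 2 records (original) are capped
Step 3: Calculate final sum = 98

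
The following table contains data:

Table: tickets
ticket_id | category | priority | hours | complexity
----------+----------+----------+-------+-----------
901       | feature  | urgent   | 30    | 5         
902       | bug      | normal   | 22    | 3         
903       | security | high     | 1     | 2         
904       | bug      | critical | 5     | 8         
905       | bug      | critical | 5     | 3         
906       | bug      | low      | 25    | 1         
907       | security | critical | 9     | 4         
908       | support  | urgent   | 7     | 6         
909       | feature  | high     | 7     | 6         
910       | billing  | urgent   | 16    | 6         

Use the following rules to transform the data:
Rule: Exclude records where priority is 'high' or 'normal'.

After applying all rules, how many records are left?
7

Step 1: Count records to exclude
  - 2 (high) + 1 (normal) = 3 records
Step 2: Total records: 10
Step 3: Remaining = 10 - 3 = 7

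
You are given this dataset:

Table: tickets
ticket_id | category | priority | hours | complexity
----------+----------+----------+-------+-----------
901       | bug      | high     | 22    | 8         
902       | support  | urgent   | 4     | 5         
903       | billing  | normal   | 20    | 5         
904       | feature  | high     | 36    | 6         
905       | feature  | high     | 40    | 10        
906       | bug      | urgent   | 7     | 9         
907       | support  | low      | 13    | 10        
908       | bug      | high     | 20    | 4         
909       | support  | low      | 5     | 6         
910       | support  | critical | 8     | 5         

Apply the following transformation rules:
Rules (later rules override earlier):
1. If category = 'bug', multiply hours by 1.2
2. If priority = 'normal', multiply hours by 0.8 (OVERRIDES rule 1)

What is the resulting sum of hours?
180.8

Step 1: Rule 2 takes priority for records with priority = 'normal'
  - 1 records: 20 × 0.8 = 16.0
Step 2: Rule 1 applies to remaining records with category = 'bug'
  - 3 records: 49 × 1.2 = 58.8
Step 3: Other records unchanged: 106
Step 4: Final sum = 16.0 + 58.8 + 106 = 180.8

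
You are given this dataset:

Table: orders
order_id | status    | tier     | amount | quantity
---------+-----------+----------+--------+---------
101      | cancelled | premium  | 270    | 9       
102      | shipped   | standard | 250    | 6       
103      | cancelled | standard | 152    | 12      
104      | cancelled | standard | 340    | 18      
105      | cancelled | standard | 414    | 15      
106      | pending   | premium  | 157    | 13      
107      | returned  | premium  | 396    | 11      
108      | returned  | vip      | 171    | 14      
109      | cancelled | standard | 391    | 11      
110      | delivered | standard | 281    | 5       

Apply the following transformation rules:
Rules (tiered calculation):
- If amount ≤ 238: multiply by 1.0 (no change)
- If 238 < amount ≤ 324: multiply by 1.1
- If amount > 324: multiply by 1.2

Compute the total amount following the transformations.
3210.3

Step 1: Tier 1 (amount ≤ 238): 3 records, sum = 480 × 1.0 = 480.0
Step 2: Tier 2 (238 < amount ≤ 324): 3 records, sum = 801 × 1.1 = 881.1
Step 3: Tier 3 (amount > 324): 4 records, sum = 1541 × 1.2 = 1849.2
Step 4: Final sum = 480.0 + 881.1 + 1849.2 = 3210.3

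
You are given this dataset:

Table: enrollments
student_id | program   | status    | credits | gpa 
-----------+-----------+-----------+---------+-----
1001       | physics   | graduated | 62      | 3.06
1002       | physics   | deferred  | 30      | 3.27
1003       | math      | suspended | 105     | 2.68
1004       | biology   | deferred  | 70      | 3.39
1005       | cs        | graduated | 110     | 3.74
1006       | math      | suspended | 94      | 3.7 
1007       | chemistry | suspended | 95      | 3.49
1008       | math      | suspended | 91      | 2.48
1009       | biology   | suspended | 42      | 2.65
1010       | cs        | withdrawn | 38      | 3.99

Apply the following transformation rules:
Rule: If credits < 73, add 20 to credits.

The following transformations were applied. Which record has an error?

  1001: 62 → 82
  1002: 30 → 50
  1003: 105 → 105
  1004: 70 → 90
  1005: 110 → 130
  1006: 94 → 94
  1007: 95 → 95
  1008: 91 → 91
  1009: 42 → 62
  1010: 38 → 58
Record 1005 has an error. The correct transformed value should be 110, not 130.

Step 1: Check each record against the rule
Step 2: Record 1005 has credits = 110
Step 3: Since 110 >= 73, the bonus should not have been applied
Step 4: Correct value = 110, but claimed value = 130
Conclusion: Record 1005 has the error.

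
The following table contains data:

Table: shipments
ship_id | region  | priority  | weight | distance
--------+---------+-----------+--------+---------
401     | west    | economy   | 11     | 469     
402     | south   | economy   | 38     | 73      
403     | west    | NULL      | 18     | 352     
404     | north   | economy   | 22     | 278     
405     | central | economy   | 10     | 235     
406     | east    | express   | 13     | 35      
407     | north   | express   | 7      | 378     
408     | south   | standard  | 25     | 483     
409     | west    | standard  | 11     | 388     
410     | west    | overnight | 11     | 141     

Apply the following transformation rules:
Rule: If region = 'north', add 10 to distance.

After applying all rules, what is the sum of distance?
2852

Step 1: Count records where region = 'north': 2
Step 2: Total bonus added: 2 × 10 = 20
Step 3: Original sum of distance: 2832
Step 4: Final sum = 2832 + 20 = 2852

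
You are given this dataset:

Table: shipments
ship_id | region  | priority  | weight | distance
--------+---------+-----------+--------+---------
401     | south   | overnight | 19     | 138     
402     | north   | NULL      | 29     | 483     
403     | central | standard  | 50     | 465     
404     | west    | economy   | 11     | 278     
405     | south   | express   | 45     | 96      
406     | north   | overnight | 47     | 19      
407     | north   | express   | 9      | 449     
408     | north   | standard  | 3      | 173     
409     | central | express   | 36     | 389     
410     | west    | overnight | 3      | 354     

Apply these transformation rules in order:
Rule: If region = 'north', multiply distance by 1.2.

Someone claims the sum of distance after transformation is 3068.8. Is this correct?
Yes, the result is correct.

Step 1: Calculate the correct sum after transformation
Step 2: Apply multiplier 1.2 to records where region = 'north'
Step 3: Correct result = 3068.8
Step 4: Claimed result = 3068.8
Step 5: 3068.8 = 3068.8 ✓
Conclusion: The claimed result is correct.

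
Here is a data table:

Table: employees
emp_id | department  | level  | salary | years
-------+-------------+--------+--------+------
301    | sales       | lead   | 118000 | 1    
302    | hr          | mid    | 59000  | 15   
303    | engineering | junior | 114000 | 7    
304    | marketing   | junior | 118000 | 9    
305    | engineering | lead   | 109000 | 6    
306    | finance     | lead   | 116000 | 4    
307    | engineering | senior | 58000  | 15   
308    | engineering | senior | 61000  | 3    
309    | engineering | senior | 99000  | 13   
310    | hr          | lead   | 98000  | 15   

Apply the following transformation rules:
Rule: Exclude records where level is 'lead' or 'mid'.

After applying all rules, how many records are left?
5

Step 1: Count records to exclude
  - 4 (lead) + 1 (mid) = 5 records
Step 2: Total records: 10
Step 3: Remaining = 10 - 5 = 5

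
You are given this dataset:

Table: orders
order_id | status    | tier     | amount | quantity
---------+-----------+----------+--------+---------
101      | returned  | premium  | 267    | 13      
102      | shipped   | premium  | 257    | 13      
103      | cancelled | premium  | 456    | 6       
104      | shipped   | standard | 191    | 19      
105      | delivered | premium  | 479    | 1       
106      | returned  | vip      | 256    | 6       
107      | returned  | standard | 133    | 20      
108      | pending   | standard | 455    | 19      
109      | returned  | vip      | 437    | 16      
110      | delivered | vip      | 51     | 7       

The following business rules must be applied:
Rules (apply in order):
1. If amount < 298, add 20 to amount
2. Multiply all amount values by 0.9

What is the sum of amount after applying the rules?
2791.8

Step 1: Apply Rule 1 - Add 20 to records with amount < 298
  - 6 records affected: 1155 + (6 × 20) = 1275
  - Unaffected records: 1827
  - Sum after Rule 1: 3102
Step 2: Apply Rule 2 - Multiply all by 0.9
  - 3102 × 0.9 = 2791.8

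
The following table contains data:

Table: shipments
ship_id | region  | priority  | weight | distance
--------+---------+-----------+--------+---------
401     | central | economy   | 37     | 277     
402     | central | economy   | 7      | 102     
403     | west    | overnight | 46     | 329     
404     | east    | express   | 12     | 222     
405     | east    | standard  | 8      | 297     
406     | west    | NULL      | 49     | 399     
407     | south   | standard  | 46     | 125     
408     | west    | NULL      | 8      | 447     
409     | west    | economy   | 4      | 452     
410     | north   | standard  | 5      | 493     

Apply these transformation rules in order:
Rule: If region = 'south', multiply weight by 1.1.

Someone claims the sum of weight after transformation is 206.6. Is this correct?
No, the correct result is 226.6.

Step 1: Calculate the correct sum after transformation
Step 2: Apply multiplier 1.1 to records where region = 'south'
Step 3: Correct result = 226.6
Step 4: Claimed result = 206.6
Step 5: 226.6 ≠ 206.6
Conclusion: The claimed result is incorrect. The correct answer is 226.6.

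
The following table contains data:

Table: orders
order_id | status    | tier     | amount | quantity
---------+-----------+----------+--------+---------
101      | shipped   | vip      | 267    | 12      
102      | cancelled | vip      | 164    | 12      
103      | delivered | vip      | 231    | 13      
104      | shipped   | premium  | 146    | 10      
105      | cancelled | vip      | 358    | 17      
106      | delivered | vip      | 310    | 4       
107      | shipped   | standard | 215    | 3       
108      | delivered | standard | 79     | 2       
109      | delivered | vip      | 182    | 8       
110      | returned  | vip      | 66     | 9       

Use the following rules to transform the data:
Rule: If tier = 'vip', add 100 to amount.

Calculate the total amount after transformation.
2718

Step 1: Count records where tier = 'vip': 7
Step 2: Total bonus added: 7 × 100 = 700
Step 3: Original sum of amount: 2018
Step 4: Final sum = 2018 + 700 = 2718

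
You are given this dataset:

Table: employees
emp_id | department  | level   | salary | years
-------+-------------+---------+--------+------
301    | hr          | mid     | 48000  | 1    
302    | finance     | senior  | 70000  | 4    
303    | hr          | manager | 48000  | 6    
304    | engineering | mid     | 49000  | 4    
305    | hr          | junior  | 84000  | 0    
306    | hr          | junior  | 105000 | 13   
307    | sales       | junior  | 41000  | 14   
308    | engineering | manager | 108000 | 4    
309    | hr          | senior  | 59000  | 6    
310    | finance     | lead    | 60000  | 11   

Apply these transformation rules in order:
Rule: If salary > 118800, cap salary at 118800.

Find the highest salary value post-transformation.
108000

Step 1: Original maximum salary = 108000
Step 2: Check cap of 118800 against maximum
Step 3: No records exceed the cap (max 108000 <= cap 118800), so no capping applies
Step 4: Maximum after transformation = 108000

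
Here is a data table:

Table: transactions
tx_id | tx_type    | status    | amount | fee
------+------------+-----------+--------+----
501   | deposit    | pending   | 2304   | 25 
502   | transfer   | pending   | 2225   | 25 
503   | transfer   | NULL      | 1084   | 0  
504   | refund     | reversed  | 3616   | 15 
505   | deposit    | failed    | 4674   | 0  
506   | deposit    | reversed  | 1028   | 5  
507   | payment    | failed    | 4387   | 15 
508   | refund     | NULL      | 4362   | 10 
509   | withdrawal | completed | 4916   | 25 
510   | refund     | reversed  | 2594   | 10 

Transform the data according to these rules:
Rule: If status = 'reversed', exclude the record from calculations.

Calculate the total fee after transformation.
100

Step 1: Identify records where status = 'reversed'
Step 2: The excluded records sum to 30
Step 3: Original total fee = 130
Step 4: Remaining total = 130 - 30 = 100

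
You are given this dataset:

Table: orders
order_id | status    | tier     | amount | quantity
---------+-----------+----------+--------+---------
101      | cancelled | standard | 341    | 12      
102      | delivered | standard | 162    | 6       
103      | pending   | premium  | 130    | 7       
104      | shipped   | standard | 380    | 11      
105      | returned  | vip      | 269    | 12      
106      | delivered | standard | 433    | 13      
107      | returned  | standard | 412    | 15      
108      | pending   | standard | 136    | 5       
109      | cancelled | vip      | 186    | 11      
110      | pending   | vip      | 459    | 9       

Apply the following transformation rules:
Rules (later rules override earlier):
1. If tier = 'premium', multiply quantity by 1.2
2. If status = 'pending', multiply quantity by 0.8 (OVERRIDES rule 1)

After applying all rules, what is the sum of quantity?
96.8

Step 1: Rule 2 takes priority for records with status = 'pending'
  - 3 records: 21 × 0.8 = 16.8
Step 2: Rule 1 applies to remaining records with tier = 'premium'
  - 0 records: 0 × 1.2 = 0.0
Step 3: Other records unchanged: 80
Step 4: Final sum = 16.8 + 0.0 + 80 = 96.8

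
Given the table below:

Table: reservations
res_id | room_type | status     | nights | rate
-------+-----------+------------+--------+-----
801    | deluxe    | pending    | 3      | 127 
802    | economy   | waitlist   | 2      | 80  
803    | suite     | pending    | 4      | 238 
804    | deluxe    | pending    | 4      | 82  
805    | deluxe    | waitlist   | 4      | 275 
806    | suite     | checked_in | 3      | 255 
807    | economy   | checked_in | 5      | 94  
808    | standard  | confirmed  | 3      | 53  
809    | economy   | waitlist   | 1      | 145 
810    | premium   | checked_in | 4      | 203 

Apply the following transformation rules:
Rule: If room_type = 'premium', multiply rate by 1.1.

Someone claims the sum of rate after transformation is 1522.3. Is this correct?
No, the correct result is 1572.3.

Step 1: Calculate the correct sum after transformation
Step 2: Apply multiplier 1.1 to records where room_type = 'premium'
Step 3: Correct result = 1572.3
Step 4: Claimed result = 1522.3
Step 5: 1572.3 ≠ 1522.3
Conclusion: The claimed result is incorrect. The correct answer is 1572.3.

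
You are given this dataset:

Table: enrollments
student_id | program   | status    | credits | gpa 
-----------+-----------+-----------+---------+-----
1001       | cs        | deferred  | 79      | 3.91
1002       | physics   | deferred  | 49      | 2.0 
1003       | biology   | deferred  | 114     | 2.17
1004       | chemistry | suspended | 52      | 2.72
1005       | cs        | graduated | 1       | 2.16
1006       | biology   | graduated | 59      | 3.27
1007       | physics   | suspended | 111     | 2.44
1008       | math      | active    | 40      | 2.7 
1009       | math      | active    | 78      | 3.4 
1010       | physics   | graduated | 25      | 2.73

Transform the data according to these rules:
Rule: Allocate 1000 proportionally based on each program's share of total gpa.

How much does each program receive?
biology: 197.82, chemistry: 98.91, cs: 220.73, math: 221.82, physics: 260.73

Step 1: Calculate total gpa = 27.5
Step 2: Calculate each program's proportion:
  biology: 5.44/27.5 = 19.78% → 197.82
  chemistry: 2.72/27.5 = 9.89% → 98.91
  cs: 6.07/27.5 = 22.07% → 220.73
  math: 6.1/27.5 = 22.18% → 221.82
  physics: 7.17/27.5 = 26.07% → 260.73
Step 3: Verify: sum of allocations ≈ 1000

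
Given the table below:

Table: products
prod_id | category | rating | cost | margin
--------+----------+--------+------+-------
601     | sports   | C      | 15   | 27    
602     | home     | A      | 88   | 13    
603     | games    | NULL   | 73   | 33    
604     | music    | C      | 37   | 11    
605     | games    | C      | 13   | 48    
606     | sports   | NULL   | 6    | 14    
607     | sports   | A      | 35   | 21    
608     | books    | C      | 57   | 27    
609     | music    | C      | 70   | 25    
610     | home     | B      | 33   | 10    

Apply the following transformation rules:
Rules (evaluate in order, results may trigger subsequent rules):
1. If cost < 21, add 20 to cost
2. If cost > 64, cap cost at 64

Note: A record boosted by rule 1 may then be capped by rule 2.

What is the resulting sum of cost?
448

Step 1: Apply rule 1 to records with cost < 21
  - 3 records get bonus of 20
  - Of these, 0 records then exceed 64 and get capped
Step 2: Apply rule 2 to records with cost > 64
  - 3 records (original) are capped
Step 3: Calculate final sum = 448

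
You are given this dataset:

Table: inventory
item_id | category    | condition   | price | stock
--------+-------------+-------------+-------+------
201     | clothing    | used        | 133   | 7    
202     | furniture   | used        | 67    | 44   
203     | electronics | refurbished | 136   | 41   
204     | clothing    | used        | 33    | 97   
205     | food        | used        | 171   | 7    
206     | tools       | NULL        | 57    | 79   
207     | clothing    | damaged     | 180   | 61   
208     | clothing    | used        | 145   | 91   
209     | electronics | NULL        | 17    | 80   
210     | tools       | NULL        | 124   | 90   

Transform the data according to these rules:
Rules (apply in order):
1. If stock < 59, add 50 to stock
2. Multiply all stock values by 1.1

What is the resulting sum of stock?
876.7

Step 1: Apply Rule 1 - Add 50 to records with stock < 59
  - 4 records affected: 99 + (4 × 50) = 299
  - Unaffected records: 498
  - Sum after Rule 1: 797
Step 2: Apply Rule 2 - Multiply all by 1.1
  - 797 × 1.1 = 876.7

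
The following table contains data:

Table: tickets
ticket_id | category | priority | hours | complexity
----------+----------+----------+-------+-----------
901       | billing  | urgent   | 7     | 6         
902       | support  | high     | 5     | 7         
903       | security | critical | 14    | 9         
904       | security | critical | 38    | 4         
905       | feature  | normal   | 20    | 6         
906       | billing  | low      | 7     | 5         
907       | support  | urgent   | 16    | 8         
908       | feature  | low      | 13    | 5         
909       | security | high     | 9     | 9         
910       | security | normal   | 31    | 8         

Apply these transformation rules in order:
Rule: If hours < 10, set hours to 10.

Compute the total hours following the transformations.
172

Step 1: 4 records have hours < 10
Step 2: These records originally summed to 28
Step 3: After setting to minimum: 4 × 10 = 40
Step 4: Unaffected records sum: 132
Step 5: Final sum = 40 + 132 = 172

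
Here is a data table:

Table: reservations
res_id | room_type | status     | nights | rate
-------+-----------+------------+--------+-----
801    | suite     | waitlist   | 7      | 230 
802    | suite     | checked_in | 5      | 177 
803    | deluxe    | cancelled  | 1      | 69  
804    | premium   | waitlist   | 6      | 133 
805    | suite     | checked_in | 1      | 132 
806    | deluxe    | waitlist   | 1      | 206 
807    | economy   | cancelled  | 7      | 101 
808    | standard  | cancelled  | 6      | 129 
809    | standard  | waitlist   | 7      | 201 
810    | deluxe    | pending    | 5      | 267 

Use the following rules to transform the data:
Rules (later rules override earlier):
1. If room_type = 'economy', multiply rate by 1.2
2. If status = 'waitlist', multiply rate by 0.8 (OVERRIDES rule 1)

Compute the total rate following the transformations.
1511.2

Step 1: Rule 2 takes priority for records with status = 'waitlist'
  - 4 records: 770 × 0.8 = 616.0
Step 2: Rule 1 applies to remaining records with room_type = 'economy'
  - 1 records: 101 × 1.2 = 121.2
Step 3: Other records unchanged: 774
Step 4: Final sum = 616.0 + 121.2 + 774 = 1511.2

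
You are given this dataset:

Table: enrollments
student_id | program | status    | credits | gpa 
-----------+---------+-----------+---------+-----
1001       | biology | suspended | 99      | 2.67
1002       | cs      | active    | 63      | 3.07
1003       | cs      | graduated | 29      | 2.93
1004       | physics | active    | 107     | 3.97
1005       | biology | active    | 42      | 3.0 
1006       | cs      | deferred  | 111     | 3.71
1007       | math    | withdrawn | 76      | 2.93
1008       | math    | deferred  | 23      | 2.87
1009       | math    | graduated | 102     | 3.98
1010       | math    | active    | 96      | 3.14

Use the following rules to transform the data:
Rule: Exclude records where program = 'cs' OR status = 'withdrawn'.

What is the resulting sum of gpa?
19.63

Step 1: Find records where program = 'cs' OR status = 'withdrawn'
Step 2: 4 records match, summing to 12.64
Step 3: Original sum: 32.27
Step 4: Remaining sum = 32.27 - 12.64 = 19.63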